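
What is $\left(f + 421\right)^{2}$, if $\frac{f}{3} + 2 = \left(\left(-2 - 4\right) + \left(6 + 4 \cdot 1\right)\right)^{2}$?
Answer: $214369$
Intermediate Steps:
$f = 42$ ($f = -6 + 3 \left(\left(-2 - 4\right) + \left(6 + 4 \cdot 1\right)\right)^{2} = -6 + 3 \left(-6 + \left(6 + 4\right)\right)^{2} = -6 + 3 \left(-6 + 10\right)^{2} = -6 + 3 \cdot 4^{2} = -6 + 3 \cdot 16 = -6 + 48 = 42$)
$\left(f + 421\right)^{2} = \left(42 + 421\right)^{2} = 463^{2} = 214369$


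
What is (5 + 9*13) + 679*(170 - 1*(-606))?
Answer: 527026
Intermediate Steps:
(5 + 9*13) + 679*(170 - 1*(-606)) = (5 + 117) + 679*(170 + 606) = 122 + 679*776 = 122 + 526904 = 527026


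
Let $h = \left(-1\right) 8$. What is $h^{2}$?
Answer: $64$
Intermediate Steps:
$h = -8$
$h^{2} = \left(-8\right)^{2} = 64$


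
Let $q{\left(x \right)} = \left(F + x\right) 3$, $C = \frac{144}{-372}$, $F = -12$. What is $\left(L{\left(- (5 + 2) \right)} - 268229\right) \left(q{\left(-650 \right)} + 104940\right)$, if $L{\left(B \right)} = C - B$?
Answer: $- \frac{856051596876}{31} \approx -2.7615 \cdot 10^{10}$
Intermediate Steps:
$C = - \frac{12}{31}$ ($C = 144 \left(- \frac{1}{372}\right) = - \frac{12}{31} \approx -0.3871$)
$L{\left(B \right)} = - \frac{12}{31} - B$
$q{\left(x \right)} = -36 + 3 x$ ($q{\left(x \right)} = \left(-12 + x\right) 3 = -36 + 3 x$)
$\left(L{\left(- (5 + 2) \right)} - 268229\right) \left(q{\left(-650 \right)} + 104940\right) = \left(\left(- \frac{12}{31} - - (5 + 2)\right) - 268229\right) \left(\left(-36 + 3 \left(-650\right)\right) + 104940\right) = \left(\left(- \frac{12}{31} - \left(-1\right) 7\right) - 268229\right) \left(\left(-36 - 1950\right) + 104940\right) = \left(\left(- \frac{12}{31} - -7\right) - 268229\right) \left(-1986 + 104940\right) = \left(\left(- \frac{12}{31} + 7\right) - 268229\right) 102954 = \left(\frac{205}{31} - 268229\right) 102954 = \left(- \frac{8314894}{31}\right) 102954 = - \frac{856051596876}{31}$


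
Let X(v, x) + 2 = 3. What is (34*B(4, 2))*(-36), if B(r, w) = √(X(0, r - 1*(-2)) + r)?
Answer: -1224*√5 ≈ -2736.9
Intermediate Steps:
X(v, x) = 1 (X(v, x) = -2 + 3 = 1)
B(r, w) = √(1 + r)
(34*B(4, 2))*(-36) = (34*√(1 + 4))*(-36) = (34*√5)*(-36) = -1224*√5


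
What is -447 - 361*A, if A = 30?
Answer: -11277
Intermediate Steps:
-447 - 361*A = -447 - 361*30 = -447 - 10830 = -11277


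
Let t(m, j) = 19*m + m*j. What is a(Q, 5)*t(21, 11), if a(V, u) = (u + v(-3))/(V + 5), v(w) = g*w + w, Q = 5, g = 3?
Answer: -441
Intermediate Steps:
t(m, j) = 19*m + j*m
v(w) = 4*w (v(w) = 3*w + w = 4*w)
a(V, u) = (-12 + u)/(5 + V) (a(V, u) = (u + 4*(-3))/(V + 5) = (u - 12)/(5 + V) = (-12 + u)/(5 + V))
a(Q, 5)*t(21, 11) = ((-12 + 5)/(5 + 5))*(21*(19 + 11)) = (-7/10)*(21*30) = ((⅒)*(-7))*630 = -7/10*630 = -441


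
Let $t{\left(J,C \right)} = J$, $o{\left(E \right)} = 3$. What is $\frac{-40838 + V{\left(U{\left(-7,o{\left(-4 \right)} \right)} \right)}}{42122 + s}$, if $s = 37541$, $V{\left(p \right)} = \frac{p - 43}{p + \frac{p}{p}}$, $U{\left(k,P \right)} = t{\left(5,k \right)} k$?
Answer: $- \frac{694207}{1354271} \approx -0.51261$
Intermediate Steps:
$U{\left(k,P \right)} = 5 k$
$V{\left(p \right)} = \frac{-43 + p}{1 + p}$ ($V{\left(p \right)} = \frac{-43 + p}{p + 1} = \frac{-43 + p}{1 + p}$)
$\frac{-40838 + V{\left(U{\left(-7,o{\left(-4 \right)} \right)} \right)}}{42122 + s} = \frac{-40838 + \frac{-43 + 5 \left(-7\right)}{1 + 5 \left(-7\right)}}{42122 + 37541} = \frac{-40838 + \frac{-43 - 35}{1 - 35}}{79663} = \left(-40838 + \frac{1}{-34} \left(-78\right)\right) \frac{1}{79663} = \left(-40838 - - \frac{39}{17}\right) \frac{1}{79663} = \left(-40838 + \frac{39}{17}\right) \frac{1}{79663} = \left(- \frac{694207}{17}\right) \frac{1}{79663} = - \frac{694207}{1354271}$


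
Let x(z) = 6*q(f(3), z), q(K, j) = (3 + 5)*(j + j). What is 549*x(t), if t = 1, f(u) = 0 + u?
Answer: 52704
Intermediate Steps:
f(u) = u
q(K, j) = 16*j (q(K, j) = 8*(2*j) = 16*j)
x(z) = 96*z (x(z) = 6*(16*z) = 96*z)
549*x(t) = 549*(96*1) = 549*96 = 52704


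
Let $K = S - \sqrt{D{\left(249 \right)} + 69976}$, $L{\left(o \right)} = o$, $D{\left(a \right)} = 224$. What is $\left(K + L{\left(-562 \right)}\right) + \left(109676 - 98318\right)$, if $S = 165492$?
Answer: $176288 - 30 \sqrt{78} \approx 1.7602 \cdot 10^{5}$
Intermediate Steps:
$K = 165492 - 30 \sqrt{78}$ ($K = 165492 - \sqrt{224 + 69976} = 165492 - \sqrt{70200} = 165492 - 30 \sqrt{78} \approx 1.6523 \cdot 10^{5}$)
$\left(K + L{\left(-562 \right)}\right) + \left(109676 - 98318\right) = \left(\left(165492 - 30 \sqrt{78}\right) - 562\right) + \left(109676 - 98318\right) = \left(164930 - 30 \sqrt{78}\right) + \left(109676 - 98318\right) = \left(164930 - 30 \sqrt{78}\right) + 11358 = 176288 - 30 \sqrt{78}$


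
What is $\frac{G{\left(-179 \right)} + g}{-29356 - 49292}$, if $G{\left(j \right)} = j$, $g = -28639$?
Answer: $\frac{4803}{13108} \approx 0.36642$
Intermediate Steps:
$\frac{G{\left(-179 \right)} + g}{-29356 - 49292} = \frac{-179 - 28639}{-29356 - 49292} = - \frac{28818}{-78648} = \left(-28818\right) \left(- \frac{1}{78648}\right) = \frac{4803}{13108}$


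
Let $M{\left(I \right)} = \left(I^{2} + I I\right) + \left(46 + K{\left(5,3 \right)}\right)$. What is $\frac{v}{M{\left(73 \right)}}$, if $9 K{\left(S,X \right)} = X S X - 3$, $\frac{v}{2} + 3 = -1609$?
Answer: $- \frac{4836}{16063} \approx -0.30106$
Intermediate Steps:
$v = -3224$ ($v = -6 + 2 \left(-1609\right) = -6 - 3218 = -3224$)
$K{\left(S,X \right)} = - \frac{1}{3} + \frac{S X^{2}}{9}$ ($K{\left(S,X \right)} = \frac{X S X - 3}{9} = \frac{S X X - 3}{9} = \frac{S X^{2} - 3}{9} = \frac{-3 + S X^{2}}{9} = - \frac{1}{3} + \frac{S X^{2}}{9}$)
$M{\left(I \right)} = \frac{152}{3} + 2 I^{2}$ ($M{\left(I \right)} = \left(I^{2} + I I\right) + \left(46 - \left(\frac{1}{3} - \frac{5 \cdot 3^{2}}{9}\right)\right) = \left(I^{2} + I^{2}\right) + \left(46 - \left(\frac{1}{3} - 5\right)\right) = 2 I^{2} + \left(46 + \left(- \frac{1}{3} + 5\right)\right) = 2 I^{2} + \left(46 + \frac{14}{3}\right) = 2 I^{2} + \frac{152}{3} = \frac{152}{3} + 2 I^{2}$)
$\frac{v}{M{\left(73 \right)}} = - \frac{3224}{\frac{152}{3} + 2 \cdot 73^{2}} = - \frac{3224}{\frac{152}{3} + 2 \cdot 5329} = - \frac{3224}{\frac{152}{3} + 10658} = - \frac{3224}{\frac{32126}{3}} = \left(-3224\right) \frac{3}{32126} = - \frac{4836}{16063}$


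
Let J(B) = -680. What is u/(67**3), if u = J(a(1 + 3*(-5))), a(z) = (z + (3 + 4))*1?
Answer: -680/300763 ≈ -0.0022609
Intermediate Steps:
a(z) = 7 + z (a(z) = (z + 7)*1 = (7 + z)*1 = 7 + z)
u = -680
u/(67**3) = -680/(67**3) = -680/300763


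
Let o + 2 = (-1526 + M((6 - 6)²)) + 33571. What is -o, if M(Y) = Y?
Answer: -32043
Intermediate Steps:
o = 32043 (o = -2 + ((-1526 + (6 - 6)²) + 33571) = -2 + ((-1526 + 0²) + 33571) = -2 + ((-1526 + 0) + 33571) = -2 + (-1526 + 33571) = -2 + 32045 = 32043)
-o = -1*32043 = -32043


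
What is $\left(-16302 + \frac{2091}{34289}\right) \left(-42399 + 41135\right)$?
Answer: $\frac{41561597904}{2017} \approx 2.0606 \cdot 10^{7}$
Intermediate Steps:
$\left(-16302 + \frac{2091}{34289}\right) \left(-42399 + 41135\right) = \left(-16302 + 2091 \cdot \frac{1}{34289}\right) \left(-1264\right) = \left(-16302 + \frac{123}{2017}\right) \left(-1264\right) = \left(- \frac{32881011}{2017}\right) \left(-1264\right) = \frac{41561597904}{2017}$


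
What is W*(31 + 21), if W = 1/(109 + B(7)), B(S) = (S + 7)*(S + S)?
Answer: 52/305 ≈ 0.17049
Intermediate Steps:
B(S) = 2*S*(7 + S) (B(S) = (7 + S)*(2*S) = 2*S*(7 + S))
W = 1/305 (W = 1/(109 + 2*7*(7 + 7)) = 1/(109 + 2*7*14) = 1/(109 + 196) = 1/305 ≈ 0.0032787)
W*(31 + 21) = (31 + 21)/305 = (1/305)*52 = 52/305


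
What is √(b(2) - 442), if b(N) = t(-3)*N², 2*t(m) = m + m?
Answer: I*√454 ≈ 21.307*I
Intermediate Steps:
t(m) = m (t(m) = (m + m)/2 = (2*m)/2 = m)
b(N) = -3*N²
√(b(2) - 442) = √(-3*2² - 442) = √(-3*4 - 442) = √(-12 - 442) = √(-454) = I*√454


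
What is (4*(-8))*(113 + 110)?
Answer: -7136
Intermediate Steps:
(4*(-8))*(113 + 110) = -32*223 = -7136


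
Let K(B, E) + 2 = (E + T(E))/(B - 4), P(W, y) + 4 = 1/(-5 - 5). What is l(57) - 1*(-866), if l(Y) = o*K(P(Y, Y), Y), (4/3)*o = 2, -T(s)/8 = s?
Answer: 8432/9 ≈ 936.89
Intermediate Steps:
T(s) = -8*s
P(W, y) = -41/10 (P(W, y) = -4 + 1/(-5 - 5) = -4 + 1/(-10) = -4 - 1/10 = -41/10)
K(B, E) = -2 - 7*E/(-4 + B) (K(B, E) = -2 + (E - 8*E)/(B - 4) = -2 + (-7*E)/(-4 + B) = -2 - 7*E/(-4 + B))
o = 3/2 (o = (3/4)*2 = 3/2 ≈ 1.5000)
l(Y) = -3 + 35*Y/27 (l(Y) = 3*((8 - 7*Y - 2*(-41/10))/(-4 - 41/10))/2 = 3*((8 - 7*Y + 41/5)/(-81/10))/2 = 3*(-10*(81/5 - 7*Y)/81)/2 = 3*(-2 + 70*Y/81)/2 = -3 + 35*Y/27)
l(57) - 1*(-866) = (-3 + (35/27)*57) - 1*(-866) = (-3 + 665/9) + 866 = 638/9 + 866 = 8432/9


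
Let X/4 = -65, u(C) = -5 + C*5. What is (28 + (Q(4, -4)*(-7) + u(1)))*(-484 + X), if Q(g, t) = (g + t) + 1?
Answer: -15624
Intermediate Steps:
Q(g, t) = 1 + g + t
u(C) = -5 + 5*C
X = -260 (X = 4*(-65) = -260)
(28 + (Q(4, -4)*(-7) + u(1)))*(-484 + X) = (28 + ((1 + 4 - 4)*(-7) + (-5 + 5*1)))*(-484 - 260) = (28 + (1*(-7) + (-5 + 5)))*(-744) = (28 + (-7 + 0))*(-744) = (28 - 7)*(-744) = 21*(-744) = -15624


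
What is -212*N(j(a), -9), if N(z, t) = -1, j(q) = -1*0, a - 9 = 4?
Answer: 212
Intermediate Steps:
a = 13 (a = 9 + 4 = 13)
j(q) = 0
-212*N(j(a), -9) = -212*(-1) = 212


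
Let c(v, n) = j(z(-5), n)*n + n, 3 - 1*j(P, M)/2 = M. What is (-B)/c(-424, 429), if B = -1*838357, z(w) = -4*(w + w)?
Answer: -64489/28083 ≈ -2.2964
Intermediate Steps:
z(w) = -8*w
B = -838357
j(P, M) = 6 - 2*M
c(v, n) = n + n*(6 - 2*n) (c(v, n) = (6 - 2*n)*n + n = n*(6 - 2*n) + n = n + n*(6 - 2*n))
(-B)/c(-424, 429) = (-1*(-838357))/((429*(7 - 2*429))) = 838357/((429*(7 - 858))) = 838357/((429*(-851))) = 838357/(-365079) = 838357*(-1/365079) = -64489/28083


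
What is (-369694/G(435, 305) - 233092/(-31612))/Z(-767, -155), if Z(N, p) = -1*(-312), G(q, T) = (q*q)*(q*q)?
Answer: 2086525980028943/88288391330685000 ≈ 0.023633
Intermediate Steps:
G(q, T) = q**4 (G(q, T) = q**2*q**2 = q**4)
Z(N, p) = 312
(-369694/G(435, 305) - 233092/(-31612))/Z(-767, -155) = (-369694/(435**4) - 233092/(-31612))/312 = (-369694/35806100625 - 233092*(-1/31612))*(1/312) = (-369694*1/35806100625 + 58273/7903)*(1/312) = (-369694/35806100625 + 58273/7903)*(1/312) = (2086525980028943/282975613239375)*(1/312) = 2086525980028943/88288391330685000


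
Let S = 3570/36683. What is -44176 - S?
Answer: -1620511778/36683 ≈ -44176.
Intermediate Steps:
S = 3570/36683 (S = 3570*(1/36683) = 3570/36683 ≈ 0.097320)
-44176 - S = -44176 - 1*3570/36683 = -44176 - 3570/36683 = -1620511778/36683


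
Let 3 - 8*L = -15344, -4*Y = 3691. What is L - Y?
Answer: 22729/8 ≈ 2841.1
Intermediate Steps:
Y = -3691/4 (Y = -¼*3691 = -3691/4 ≈ -922.75)
L = 15347/8 (L = 3/8 - ⅛*(-15344) = 3/8 + 1918 = 15347/8 ≈ 1918.4)
L - Y = 15347/8 - 1*(-3691/4) = 15347/8 + 3691/4 = 22729/8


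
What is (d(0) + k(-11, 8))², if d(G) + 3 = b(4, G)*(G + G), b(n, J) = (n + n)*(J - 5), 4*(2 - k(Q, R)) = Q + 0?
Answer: 49/16 ≈ 3.0625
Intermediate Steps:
k(Q, R) = 2 - Q/4 (k(Q, R) = 2 - (Q + 0)/4 = 2 - Q/4)
b(n, J) = 2*n*(-5 + J) (b(n, J) = (2*n)*(-5 + J) = 2*n*(-5 + J))
d(G) = -3 + 2*G*(-40 + 8*G) (d(G) = -3 + (2*4*(-5 + G))*(G + G) = -3 + (-40 + 8*G)*(2*G) = -3 + 2*G*(-40 + 8*G))
(d(0) + k(-11, 8))² = ((-3 + 16*0*(-5 + 0)) + (2 - ¼*(-11)))² = ((-3 + 16*0*(-5)) + (2 + 11/4))² = ((-3 + 0) + 19/4)² = (-3 + 19/4)² = (7/4)² = 49/16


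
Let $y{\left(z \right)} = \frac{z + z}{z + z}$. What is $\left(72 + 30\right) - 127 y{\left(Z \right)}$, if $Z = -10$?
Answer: $-25$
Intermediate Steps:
$y{\left(z \right)} = 1$ ($y{\left(z \right)} = \frac{2 z}{2 z} = 2 z \frac{1}{2 z} = 1$)
$\left(72 + 30\right) - 127 y{\left(Z \right)} = \left(72 + 30\right) - 127 = 102 - 127 = -25$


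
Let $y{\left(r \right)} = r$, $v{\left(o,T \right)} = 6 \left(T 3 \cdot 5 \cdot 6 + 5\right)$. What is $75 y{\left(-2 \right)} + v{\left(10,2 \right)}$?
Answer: $960$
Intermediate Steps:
$v{\left(o,T \right)} = 30 + 540 T$ ($v{\left(o,T \right)} = 6 \left(3 T 30 + 5\right) = 6 \left(90 T + 5\right) = 6 \left(5 + 90 T\right) = 30 + 540 T$)
$75 y{\left(-2 \right)} + v{\left(10,2 \right)} = 75 \left(-2\right) + \left(30 + 540 \cdot 2\right) = -150 + \left(30 + 1080\right) = -150 + 1110 = 960$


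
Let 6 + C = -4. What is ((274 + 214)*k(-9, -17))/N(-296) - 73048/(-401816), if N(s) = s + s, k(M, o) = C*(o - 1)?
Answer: -275408383/1858399 ≈ -148.20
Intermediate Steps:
C = -10 (C = -6 - 4 = -10)
k(M, o) = 10 - 10*o (k(M, o) = -10*(o - 1) = -10*(-1 + o) = 10 - 10*o)
N(s) = 2*s
((274 + 214)*k(-9, -17))/N(-296) - 73048/(-401816) = ((274 + 214)*(10 - 10*(-17)))/((2*(-296))) - 73048/(-401816) = (488*(10 + 170))/(-592) - 73048*(-1/401816) = (488*180)*(-1/592) + 9131/50227 = 87840*(-1/592) + 9131/50227 = -5490/37 + 9131/50227 = -275408383/1858399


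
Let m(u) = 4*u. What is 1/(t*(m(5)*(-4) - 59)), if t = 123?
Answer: -1/17097 ≈ -5.8490e-5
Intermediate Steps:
1/(t*(m(5)*(-4) - 59)) = 1/(123*((4*5)*(-4) - 59)) = 1/(123*(20*(-4) - 59)) = 1/(123*(-80 - 59)) = 1/(123*(-139)) = 1/(-17097) = -1/17097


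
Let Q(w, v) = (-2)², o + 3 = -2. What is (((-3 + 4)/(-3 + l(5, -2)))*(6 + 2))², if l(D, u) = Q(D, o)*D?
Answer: 64/289 ≈ 0.22145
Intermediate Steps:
o = -5 (o = -3 - 2 = -5)
Q(w, v) = 4
l(D, u) = 4*D
(((-3 + 4)/(-3 + l(5, -2)))*(6 + 2))² = (((-3 + 4)/(-3 + 4*5))*(6 + 2))² = ((1/(-3 + 20))*8)² = ((1/17)*8)² = (8/17)² = 64/289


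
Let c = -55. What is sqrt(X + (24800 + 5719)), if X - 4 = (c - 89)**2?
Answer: sqrt(51259) ≈ 226.40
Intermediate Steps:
X = 20740 (X = 4 + (-55 - 89)**2 = 4 + (-144)**2 = 4 + 20736 = 20740)
sqrt(X + (24800 + 5719)) = sqrt(20740 + (24800 + 5719)) = sqrt(20740 + 30519) = sqrt(51259)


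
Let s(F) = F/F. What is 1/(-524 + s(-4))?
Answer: -1/523 ≈ -0.0019120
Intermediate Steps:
s(F) = 1
1/(-524 + s(-4)) = 1/(-524 + 1) = 1/(-523) = -1/523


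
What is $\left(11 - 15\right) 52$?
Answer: $-208$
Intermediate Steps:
$\left(11 - 15\right) 52 = \left(-4\right) 52 = -208$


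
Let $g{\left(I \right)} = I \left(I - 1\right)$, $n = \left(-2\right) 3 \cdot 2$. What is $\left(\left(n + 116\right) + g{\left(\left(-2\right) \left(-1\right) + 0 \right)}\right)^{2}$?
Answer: $11236$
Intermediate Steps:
$n = -12$ ($n = \left(-6\right) 2 = -12$)
$g{\left(I \right)} = I \left(-1 + I\right)$
$\left(\left(n + 116\right) + g{\left(\left(-2\right) \left(-1\right) + 0 \right)}\right)^{2} = \left(\left(-12 + 116\right) + \left(\left(-2\right) \left(-1\right) + 0\right) \left(-1 + \left(\left(-2\right) \left(-1\right) + 0\right)\right)\right)^{2} = \left(104 + \left(2 + 0\right) \left(-1 + \left(2 + 0\right)\right)\right)^{2} = \left(104 + 2 \left(-1 + 2\right)\right)^{2} = \left(104 + 2 \cdot 1\right)^{2} = \left(104 + 2\right)^{2} = 106^{2} = 11236$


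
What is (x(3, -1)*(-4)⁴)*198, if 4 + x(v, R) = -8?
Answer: -608256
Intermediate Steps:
x(v, R) = -12 (x(v, R) = -4 - 8 = -12)
(x(3, -1)*(-4)⁴)*198 = -12*(-4)⁴*198 = -12*256*198 = -3072*198 = -608256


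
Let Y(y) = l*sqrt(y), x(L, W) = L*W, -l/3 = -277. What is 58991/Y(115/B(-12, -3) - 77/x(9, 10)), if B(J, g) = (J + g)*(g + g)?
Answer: 58991*sqrt(95)/5263 ≈ 109.25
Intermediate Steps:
l = 831 (l = -3*(-277) = 831)
B(J, g) = 2*g*(J + g) (B(J, g) = (J + g)*(2*g) = 2*g*(J + g))
Y(y) = 831*sqrt(y)
58991/Y(115/B(-12, -3) - 77/x(9, 10)) = 58991/((831*sqrt(115/((2*(-3)*(-12 - 3))) - 77/(9*10)))) = 58991/((831*sqrt(115/((2*(-3)*(-15))) - 77/90))) = 58991/((831*sqrt(115/90 - 77*1/90))) = 58991/((831*sqrt(115*(1/90) - 77/90))) = 58991/((831*sqrt(23/18 - 77/90))) = 58991/((831*sqrt(19/45))) = 58991/((831*(sqrt(95)/15))) = 58991/((277*sqrt(95)/5)) = 58991*(sqrt(95)/5263) = 58991*sqrt(95)/5263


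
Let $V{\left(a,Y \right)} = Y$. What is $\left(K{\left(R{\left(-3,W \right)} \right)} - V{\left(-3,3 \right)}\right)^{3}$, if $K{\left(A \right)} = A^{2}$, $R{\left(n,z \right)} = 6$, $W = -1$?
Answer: $35937$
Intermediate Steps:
$\left(K{\left(R{\left(-3,W \right)} \right)} - V{\left(-3,3 \right)}\right)^{3} = \left(6^{2} - 3\right)^{3} = \left(36 - 3\right)^{3} = 33^{3} = 35937$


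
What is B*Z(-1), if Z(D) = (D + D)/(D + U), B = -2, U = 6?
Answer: 4/5 ≈ 0.80000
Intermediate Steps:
Z(D) = 2*D/(6 + D) (Z(D) = (D + D)/(D + 6) = (2*D)/(6 + D) = 2*D/(6 + D))
B*Z(-1) = -4*(-1)/(6 - 1) = -4*(-1)/5 = -2*(-2/5) = 4/5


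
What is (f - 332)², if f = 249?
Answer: 6889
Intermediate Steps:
(f - 332)² = (249 - 332)² = (-83)² = 6889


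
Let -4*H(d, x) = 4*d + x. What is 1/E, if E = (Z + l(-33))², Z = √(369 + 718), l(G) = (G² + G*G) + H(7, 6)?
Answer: 75325076/354289254340329 - 69424*√1087/354289254340329 ≈ 2.0615e-7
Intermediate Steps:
H(d, x) = -d - x/4 (H(d, x) = -(4*d + x)/4 = -(x + 4*d)/4 = -d - x/4)
l(G) = -17/2 + 2*G² (l(G) = (G² + G*G) + (-1*7 - ¼*6) = (G² + G²) + (-7 - 3/2) = 2*G² - 17/2 = -17/2 + 2*G²)
Z = √1087 ≈ 32.970
E = (4339/2 + √1087)² (E = (√1087 + (-17/2 + 2*(-33)²))² = (√1087 + (-17/2 + 2*1089))² = (√1087 + (-17/2 + 2178))² = (√1087 + 4339/2)² = (4339/2 + √1087)² ≈ 4.8509e+6)
1/E = 1/(18831269/4 + 4339*√1087)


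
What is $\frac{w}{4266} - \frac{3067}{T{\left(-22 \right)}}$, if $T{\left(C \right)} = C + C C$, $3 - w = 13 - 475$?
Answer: $- \frac{357472}{54747} \approx -6.5295$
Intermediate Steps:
$w = 465$ ($w = 3 - \left(13 - 475\right) = 3 - -462 = 3 + 462 = 465$)
$T{\left(C \right)} = C + C^{2}$
$\frac{w}{4266} - \frac{3067}{T{\left(-22 \right)}} = \frac{465}{4266} - \frac{3067}{\left(-22\right) \left(1 - 22\right)} = 465 \cdot \frac{1}{4266} - \frac{3067}{\left(-22\right) \left(-21\right)} = \frac{155}{1422} - \frac{3067}{462} = - \frac{357472}{54747}$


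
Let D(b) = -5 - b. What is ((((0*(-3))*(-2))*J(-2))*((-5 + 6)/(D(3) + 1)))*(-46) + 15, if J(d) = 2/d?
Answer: 15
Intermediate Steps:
((((0*(-3))*(-2))*J(-2))*((-5 + 6)/(D(3) + 1)))*(-46) + 15 = ((((0*(-3))*(-2))*(2/(-2)))*((-5 + 6)/((-5 - 1*3) + 1)))*(-46) + 15 = (((0*(-2))*(2*(-½)))*(1/((-5 - 3) + 1)))*(-46) + 15 = ((0*(-1))*(1/(-8 + 1)))*(-46) + 15 = (0*(1/(-7)))*(-46) + 15 = (0*(1*(-⅐)))*(-46) + 15 = (0*(-⅐))*(-46) + 15 = 0*(-46) + 15 = 0 + 15 = 15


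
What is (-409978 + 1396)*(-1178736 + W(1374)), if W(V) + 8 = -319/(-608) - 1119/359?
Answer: 52561495371069909/109136 ≈ 4.8161e+11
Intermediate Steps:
W(V) = -2312007/218272 (W(V) = -8 + (-319/(-608) - 1119/359) = -8 + (-319*(-1/608) - 1119*1/359) = -8 + (319/608 - 1119/359) = -8 - 565831/218272 = -2312007/218272)
(-409978 + 1396)*(-1178736 + W(1374)) = (-409978 + 1396)*(-1178736 - 2312007/218272) = -408582*(-257287376199/218272) = 52561495371069909/109136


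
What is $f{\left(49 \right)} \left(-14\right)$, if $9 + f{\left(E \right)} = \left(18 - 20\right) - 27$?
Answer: $532$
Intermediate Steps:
$f{\left(E \right)} = -38$ ($f{\left(E \right)} = -9 + \left(\left(18 - 20\right) - 27\right) = -9 - 29 = -38$)
$f{\left(49 \right)} \left(-14\right) = \left(-38\right) \left(-14\right) = 532$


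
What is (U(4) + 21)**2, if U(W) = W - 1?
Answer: 576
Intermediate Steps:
U(W) = -1 + W
(U(4) + 21)**2 = ((-1 + 4) + 21)**2 = (3 + 21)**2 = 24**2 = 576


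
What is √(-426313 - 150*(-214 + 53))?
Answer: I*√402163 ≈ 634.16*I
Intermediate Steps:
√(-426313 - 150*(-214 + 53)) = √(-426313 - 150*(-161)) = √(-426313 + 24150) = √(-402163) = I*√402163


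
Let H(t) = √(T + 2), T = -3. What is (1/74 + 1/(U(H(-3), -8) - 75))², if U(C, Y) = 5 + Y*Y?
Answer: 289/12321 ≈ 0.023456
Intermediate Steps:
H(t) = I (H(t) = √(-3 + 2) = √(-1) = I)
U(C, Y) = 5 + Y²
(1/74 + 1/(U(H(-3), -8) - 75))² = (1/74 + 1/((5 + (-8)²) - 75))² = (1/74 + 1/((5 + 64) - 75))² = (1/74 + 1/(69 - 75))² = (1/74 + 1/(-6))² = (1/74 - ⅙)² = (-17/111)² = 289/12321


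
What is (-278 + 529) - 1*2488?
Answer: -2237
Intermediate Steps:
(-278 + 529) - 1*2488 = 251 - 2488 = -2237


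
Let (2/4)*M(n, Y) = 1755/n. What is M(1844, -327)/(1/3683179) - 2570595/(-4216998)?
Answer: 2271549124716275/324006013 ≈ 7.0108e+6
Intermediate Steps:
M(n, Y) = 3510/n (M(n, Y) = 2*(1755/n) = 3510/n)
M(1844, -327)/(1/3683179) - 2570595/(-4216998) = (3510/1844)/(1/3683179) - 2570595/(-4216998) = (3510*(1/1844))/(1/3683179) - 2570595*(-1/4216998) = (1755/922)*3683179 + 856865/1405666 = 6463979145/922 + 856865/1405666 = 2271549124716275/324006013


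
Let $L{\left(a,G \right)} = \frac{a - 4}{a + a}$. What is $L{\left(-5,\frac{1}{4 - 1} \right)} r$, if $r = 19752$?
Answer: $\frac{88884}{5} \approx 17777.0$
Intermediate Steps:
$L{\left(a,G \right)} = \frac{-4 + a}{2 a}$
$L{\left(-5,\frac{1}{4 - 1} \right)} r = \frac{-4 - 5}{2 \left(-5\right)} 19752 = \frac{1}{2} \left(- \frac{1}{5}\right) \left(-9\right) 19752 = \frac{9}{10} \cdot 19752 = \frac{88884}{5}$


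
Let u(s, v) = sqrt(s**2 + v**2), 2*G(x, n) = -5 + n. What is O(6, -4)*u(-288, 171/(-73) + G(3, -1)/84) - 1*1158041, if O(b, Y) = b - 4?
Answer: -1158041 + sqrt(346558352905)/1022 ≈ -1.1575e+6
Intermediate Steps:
O(b, Y) = -4 + b
G(x, n) = -5/2 + n/2 (G(x, n) = (-5 + n)/2 = -5/2 + n/2)
O(6, -4)*u(-288, 171/(-73) + G(3, -1)/84) - 1*1158041 = (-4 + 6)*sqrt((-288)**2 + (171/(-73) + (-5/2 + (1/2)*(-1))/84)**2) - 1*1158041 = 2*sqrt(82944 + (171*(-1/73) + (-5/2 - 1/2)*(1/84))**2) - 1158041 = 2*sqrt(82944 + (-171/73 - 3*1/84)**2) - 1158041 = 2*sqrt(82944 + (-171/73 - 1/28)**2) - 1158041 = 2*sqrt(82944 + (-4861/2044)**2) - 1158041 = 2*sqrt(82944 + 23629321/4177936) - 1158041 = 2*sqrt(346558352905/4177936) - 1158041 = 2*(sqrt(346558352905)/2044) - 1158041 = sqrt(346558352905)/1022 - 1158041 = -1158041 + sqrt(346558352905)/1022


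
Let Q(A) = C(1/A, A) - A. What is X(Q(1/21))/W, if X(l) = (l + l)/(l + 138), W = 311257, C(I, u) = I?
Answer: 440/519487933 ≈ 8.4699e-7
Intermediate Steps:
Q(A) = 1/A - A
X(l) = 2*l/(138 + l) (X(l) = (2*l)/(138 + l) = 2*l/(138 + l))
X(Q(1/21))/W = (2*(1/(1/21) - 1/21)/(138 + (1/(1/21) - 1/21)))/311257 = (2*(1/(1/21) - 1*1/21)/(138 + (1/(1/21) - 1*1/21)))*(1/311257) = (2*(21 - 1/21)/(138 + (21 - 1/21)))*(1/311257) = (2*(440/21)/(138 + 440/21))*(1/311257) = (2*(440/21)/(3338/21))*(1/311257) = (2*(440/21)*(21/3338))*(1/311257) = (440/1669)*(1/311257) = 440/519487933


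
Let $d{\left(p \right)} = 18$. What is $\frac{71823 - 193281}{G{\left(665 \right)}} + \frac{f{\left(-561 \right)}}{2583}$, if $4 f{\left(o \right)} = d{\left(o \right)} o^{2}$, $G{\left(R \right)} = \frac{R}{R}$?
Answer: $- \frac{69402171}{574} \approx -1.2091 \cdot 10^{5}$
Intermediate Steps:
$G{\left(R \right)} = 1$
$f{\left(o \right)} = \frac{9 o^{2}}{2}$ ($f{\left(o \right)} = \frac{18 o^{2}}{4} = \frac{9 o^{2}}{2}$)
$\frac{71823 - 193281}{G{\left(665 \right)}} + \frac{f{\left(-561 \right)}}{2583} = \frac{71823 - 193281}{1} + \frac{\frac{9}{2} \left(-561\right)^{2}}{2583} = \left(-121458\right) 1 + \frac{9}{2} \cdot 314721 \cdot \frac{1}{2583} = -121458 + \frac{2832489}{2} \cdot \frac{1}{2583} = -121458 + \frac{314721}{574} = - \frac{69402171}{574}$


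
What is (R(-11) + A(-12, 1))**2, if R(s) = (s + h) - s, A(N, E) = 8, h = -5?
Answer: 9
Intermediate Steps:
R(s) = -5 (R(s) = (s - 5) - s = (-5 + s) - s = -5)
(R(-11) + A(-12, 1))**2 = (-5 + 8)**2 = 3**2 = 9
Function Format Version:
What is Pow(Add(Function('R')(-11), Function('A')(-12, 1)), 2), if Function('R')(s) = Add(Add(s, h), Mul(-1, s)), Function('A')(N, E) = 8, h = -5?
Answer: 9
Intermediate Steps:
Function('R')(s) = -5 (Function('R')(s) = Add(Add(s, -5), Mul(-1, s)) = Add(Add(-5, s), Mul(-1, s)) = -5)
Pow(Add(Function('R')(-11), Function('A')(-12, 1)), 2) = Pow(Add(-5, 8), 2) = Pow(3, 2) = 9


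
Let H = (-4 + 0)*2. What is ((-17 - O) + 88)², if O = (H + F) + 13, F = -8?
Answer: 5476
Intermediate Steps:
H = -8 (H = -4*2 = -8)
O = -3 (O = (-8 - 8) + 13 = -16 + 13 = -3)
((-17 - O) + 88)² = ((-17 - 1*(-3)) + 88)² = ((-17 + 3) + 88)² = (-14 + 88)² = 74² = 5476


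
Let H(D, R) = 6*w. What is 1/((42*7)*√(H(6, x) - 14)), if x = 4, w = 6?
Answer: √22/6468 ≈ 0.00072517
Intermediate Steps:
H(D, R) = 36 (H(D, R) = 6*6 = 36)
1/((42*7)*√(H(6, x) - 14)) = 1/((42*7)*√(36 - 14)) = 1/(294*√22) = √22/6468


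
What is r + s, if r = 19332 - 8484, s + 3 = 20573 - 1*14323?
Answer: 17095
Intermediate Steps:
s = 6247 (s = -3 + (20573 - 1*14323) = -3 + (20573 - 14323) = -3 + 6250 = 6247)
r = 10848
r + s = 10848 + 6247 = 17095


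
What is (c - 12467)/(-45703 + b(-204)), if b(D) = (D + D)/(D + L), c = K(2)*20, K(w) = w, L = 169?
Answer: 434945/1599197 ≈ 0.27198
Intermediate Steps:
c = 40 (c = 2*20 = 40)
b(D) = 2*D/(169 + D) (b(D) = (D + D)/(D + 169) = (2*D)/(169 + D) = 2*D/(169 + D))
(c - 12467)/(-45703 + b(-204)) = (40 - 12467)/(-45703 + 2*(-204)/(169 - 204)) = -12427/(-45703 + 2*(-204)/(-35)) = -12427/(-45703 + 2*(-204)*(-1/35)) = -12427/(-45703 + 408/35) = -12427/(-1599197/35) = -12427*(-35/1599197) = 434945/1599197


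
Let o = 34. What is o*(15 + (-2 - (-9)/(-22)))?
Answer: 4709/11 ≈ 428.09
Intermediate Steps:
o*(15 + (-2 - (-9)/(-22))) = 34*(15 + (-2 - (-9)/(-22))) = 34*(15 + (-2 - (-9)*(-1)/22)) = 34*(15 + (-2 - 1*9/22)) = 34*(15 + (-2 - 9/22)) = 34*(15 - 53/22) = 34*(277/22) = 4709/11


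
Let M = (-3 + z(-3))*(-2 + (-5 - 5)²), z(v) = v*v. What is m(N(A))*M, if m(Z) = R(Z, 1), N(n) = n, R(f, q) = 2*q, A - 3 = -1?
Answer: 1176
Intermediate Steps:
A = 2 (A = 3 - 1 = 2)
z(v) = v²
M = 588 (M = (-3 + (-3)²)*(-2 + (-5 - 5)²) = (-3 + 9)*(-2 + (-10)²) = 6*(-2 + 100) = 6*98 = 588)
m(Z) = 2 (m(Z) = 2*1 = 2)
m(N(A))*M = 2*588 = 1176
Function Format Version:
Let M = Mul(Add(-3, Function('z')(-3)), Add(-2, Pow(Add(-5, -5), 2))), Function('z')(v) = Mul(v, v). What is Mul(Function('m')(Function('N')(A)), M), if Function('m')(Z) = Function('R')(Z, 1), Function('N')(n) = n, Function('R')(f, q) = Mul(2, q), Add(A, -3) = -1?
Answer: 1176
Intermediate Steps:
A = 2 (A = Add(3, -1) = 2)
Function('z')(v) = Pow(v, 2)
M = 588 (M = Mul(Add(-3, Pow(-3, 2)), Add(-2, Pow(Add(-5, -5), 2))) = Mul(Add(-3, 9), Add(-2, Pow(-10, 2))) = Mul(6, Add(-2, 100)) = Mul(6, 98) = 588)
Function('m')(Z) = 2 (Function('m')(Z) = Mul(2, 1) = 2)
Mul(Function('m')(Function('N')(A)), M) = Mul(2, 588) = 1176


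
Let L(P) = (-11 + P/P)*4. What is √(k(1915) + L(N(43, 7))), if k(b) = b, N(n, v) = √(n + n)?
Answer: 25*√3 ≈ 43.301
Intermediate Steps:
N(n, v) = √2*√n (N(n, v) = √(2*n) = √2*√n)
L(P) = -40 (L(P) = (-11 + 1)*4 = -10*4 = -40)
√(k(1915) + L(N(43, 7))) = √(1915 - 40) = √1875 = 25*√3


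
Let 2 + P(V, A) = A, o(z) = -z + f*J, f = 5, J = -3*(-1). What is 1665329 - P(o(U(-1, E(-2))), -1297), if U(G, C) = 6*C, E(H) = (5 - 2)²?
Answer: 1666628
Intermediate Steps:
J = 3
E(H) = 9 (E(H) = 3² = 9)
o(z) = 15 - z (o(z) = -z + 5*3 = -z + 15 = 15 - z)
P(V, A) = -2 + A
1665329 - P(o(U(-1, E(-2))), -1297) = 1665329 - (-2 - 1297) = 1665329 - 1*(-1299) = 1665329 + 1299 = 1666628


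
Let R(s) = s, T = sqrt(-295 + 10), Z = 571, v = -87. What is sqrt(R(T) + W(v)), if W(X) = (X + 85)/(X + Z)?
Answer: sqrt(-2 + 484*I*sqrt(285))/22 ≈ 2.905 + 2.9057*I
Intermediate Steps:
W(X) = (85 + X)/(571 + X) (W(X) = (X + 85)/(X + 571) = (85 + X)/(571 + X))
T = I*sqrt(285) (T = sqrt(-285) = I*sqrt(285) ≈ 16.882*I)
sqrt(R(T) + W(v)) = sqrt(I*sqrt(285) + (85 - 87)/(571 - 87)) = sqrt(I*sqrt(285) - 2/484) = sqrt(I*sqrt(285) + (1/484)*(-2)) = sqrt(I*sqrt(285) - 1/242) = sqrt(-1/242 + I*sqrt(285))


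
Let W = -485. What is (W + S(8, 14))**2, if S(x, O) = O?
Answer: 221841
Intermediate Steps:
(W + S(8, 14))**2 = (-485 + 14)**2 = (-471)**2 = 221841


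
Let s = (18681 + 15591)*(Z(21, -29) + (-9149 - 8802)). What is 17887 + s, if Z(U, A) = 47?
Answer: -613588001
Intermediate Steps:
s = -613605888 (s = (18681 + 15591)*(47 + (-9149 - 8802)) = 34272*(47 - 17951) = 34272*(-17904) = -613605888)
17887 + s = 17887 - 613605888 = -613588001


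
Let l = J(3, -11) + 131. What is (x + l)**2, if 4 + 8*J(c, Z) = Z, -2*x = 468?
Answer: 703921/64 ≈ 10999.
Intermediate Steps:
x = -234 (x = -1/2*468 = -234)
J(c, Z) = -1/2 + Z/8
l = 1033/8 (l = (-1/2 + (1/8)*(-11)) + 131 = (-1/2 - 11/8) + 131 = -15/8 + 131 = 1033/8 ≈ 129.13)
(x + l)**2 = (-234 + 1033/8)**2 = (-839/8)**2 = 703921/64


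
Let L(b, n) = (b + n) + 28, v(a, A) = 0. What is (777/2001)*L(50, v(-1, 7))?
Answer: 20202/667 ≈ 30.288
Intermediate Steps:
L(b, n) = 28 + b + n
(777/2001)*L(50, v(-1, 7)) = (777/2001)*(28 + 50 + 0) = (777*(1/2001))*78 = (259/667)*78 = 20202/667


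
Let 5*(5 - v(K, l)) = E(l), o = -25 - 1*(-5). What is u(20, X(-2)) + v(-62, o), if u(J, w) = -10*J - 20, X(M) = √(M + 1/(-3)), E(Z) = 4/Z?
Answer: -5374/25 ≈ -214.96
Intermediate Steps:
o = -20 (o = -25 + 5 = -20)
X(M) = √(-⅓ + M) (X(M) = √(M - ⅓) = √(-⅓ + M))
u(J, w) = -20 - 10*J
v(K, l) = 5 - 4/(5*l)
u(20, X(-2)) + v(-62, o) = (-20 - 10*20) + (5 - ⅘/(-20)) = (-20 - 200) + (5 - ⅘*(-1/20)) = -220 + (5 + 1/25) = -220 + 126/25 = -5374/25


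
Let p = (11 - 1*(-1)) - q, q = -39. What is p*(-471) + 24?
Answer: -23997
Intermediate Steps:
p = 51 (p = (11 - 1*(-1)) - 1*(-39) = (11 + 1) + 39 = 12 + 39 = 51)
p*(-471) + 24 = 51*(-471) + 24 = -24021 + 24 = -23997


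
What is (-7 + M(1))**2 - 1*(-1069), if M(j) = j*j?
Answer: 1105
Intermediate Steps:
M(j) = j**2
(-7 + M(1))**2 - 1*(-1069) = (-7 + 1**2)**2 - 1*(-1069) = (-7 + 1)**2 + 1069 = (-6)**2 + 1069 = 36 + 1069 = 1105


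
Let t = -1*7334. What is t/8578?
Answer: -3667/4289 ≈ -0.85498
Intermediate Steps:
t = -7334
t/8578 = -7334/8578 = -7334*1/8578 = -3667/4289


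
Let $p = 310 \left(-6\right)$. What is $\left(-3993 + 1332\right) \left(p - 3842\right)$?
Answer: $15173022$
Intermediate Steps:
$p = -1860$
$\left(-3993 + 1332\right) \left(p - 3842\right) = \left(-3993 + 1332\right) \left(-1860 - 3842\right) = \left(-2661\right) \left(-5702\right) = 15173022$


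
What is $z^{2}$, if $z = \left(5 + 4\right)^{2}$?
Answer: $6561$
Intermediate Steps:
$z = 81$ ($z = 9^{2} = 81$)
$z^{2} = 81^{2} = 6561$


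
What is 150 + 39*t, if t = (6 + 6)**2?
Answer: 5766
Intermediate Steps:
t = 144 (t = 12**2 = 144)
150 + 39*t = 150 + 39*144 = 150 + 5616 = 5766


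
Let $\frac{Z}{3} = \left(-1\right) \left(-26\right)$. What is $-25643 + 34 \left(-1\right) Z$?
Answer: $-28295$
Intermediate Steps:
$Z = 78$ ($Z = 3 \left(\left(-1\right) \left(-26\right)\right) = 3 \cdot 26 = 78$)
$-25643 + 34 \left(-1\right) Z = -25643 + 34 \left(-1\right) 78 = -25643 - 2652 = -28295$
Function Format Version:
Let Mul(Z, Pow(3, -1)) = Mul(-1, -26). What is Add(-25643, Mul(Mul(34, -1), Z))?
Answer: -28295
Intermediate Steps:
Z = 78 (Z = Mul(3, Mul(-1, -26)) = Mul(3, 26) = 78)
Add(-25643, Mul(Mul(34, -1), Z)) = Add(-25643, Mul(Mul(34, -1), 78)) = Add(-25643, Mul(-34, 78)) = Add(-25643, -2652) = -28295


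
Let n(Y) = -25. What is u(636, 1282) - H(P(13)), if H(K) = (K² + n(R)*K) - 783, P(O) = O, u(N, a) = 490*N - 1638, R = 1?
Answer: 310941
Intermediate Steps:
u(N, a) = -1638 + 490*N
H(K) = -783 + K² - 25*K (H(K) = (K² - 25*K) - 783 = -783 + K² - 25*K)
u(636, 1282) - H(P(13)) = (-1638 + 490*636) - (-783 + 13² - 25*13) = (-1638 + 311640) - (-783 + 169 - 325) = 310002 - 1*(-939) = 310002 + 939 = 310941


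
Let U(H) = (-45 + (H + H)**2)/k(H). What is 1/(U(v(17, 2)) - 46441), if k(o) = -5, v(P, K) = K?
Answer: -5/232176 ≈ -2.1535e-5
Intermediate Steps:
U(H) = 9 - 4*H**2/5 (U(H) = (-45 + (H + H)**2)/(-5) = (-45 + (2*H)**2)*(-1/5) = (-45 + 4*H**2)*(-1/5) = 9 - 4*H**2/5)
1/(U(v(17, 2)) - 46441) = 1/((9 - 4/5*2**2) - 46441) = 1/((9 - 4/5*4) - 46441) = 1/((9 - 16/5) - 46441) = 1/(29/5 - 46441) = 1/(-232176/5) = -5/232176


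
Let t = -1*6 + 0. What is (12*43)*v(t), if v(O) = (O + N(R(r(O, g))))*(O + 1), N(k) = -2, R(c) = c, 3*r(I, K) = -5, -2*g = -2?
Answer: 20640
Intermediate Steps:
t = -6 (t = -6 + 0 = -6)
g = 1 (g = -½*(-2) = 1)
r(I, K) = -5/3 (r(I, K) = (⅓)*(-5) = -5/3)
v(O) = (1 + O)*(-2 + O) (v(O) = (O - 2)*(O + 1) = (-2 + O)*(1 + O) = (1 + O)*(-2 + O))
(12*43)*v(t) = (12*43)*(-2 + (-6)² - 1*(-6)) = 516*(-2 + 36 + 6) = 516*40 = 20640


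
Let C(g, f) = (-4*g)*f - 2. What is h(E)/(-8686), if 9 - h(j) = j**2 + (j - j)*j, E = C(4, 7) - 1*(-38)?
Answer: 5767/8686 ≈ 0.66394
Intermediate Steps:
C(g, f) = -2 - 4*f*g (C(g, f) = -4*f*g - 2 = -2 - 4*f*g)
E = -76 (E = (-2 - 4*7*4) - 1*(-38) = (-2 - 112) + 38 = -114 + 38 = -76)
h(j) = 9 - j**2 (h(j) = 9 - (j**2 + (j - j)*j) = 9 - (j**2 + 0*j) = 9 - (j**2 + 0) = 9 - j**2)
h(E)/(-8686) = (9 - 1*(-76)**2)/(-8686) = (9 - 1*5776)*(-1/8686) = (9 - 5776)*(-1/8686) = -5767*(-1/8686) = 5767/8686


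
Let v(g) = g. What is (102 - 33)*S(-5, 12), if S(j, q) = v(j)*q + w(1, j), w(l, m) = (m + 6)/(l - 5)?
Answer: -16629/4 ≈ -4157.3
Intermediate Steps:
w(l, m) = (6 + m)/(-5 + l)
S(j, q) = -3/2 - j/4 + j*q (S(j, q) = j*q + (6 + j)/(-5 + 1) = j*q + (6 + j)/(-4) = j*q - (6 + j)/4 = j*q + (-3/2 - j/4) = -3/2 - j/4 + j*q)
(102 - 33)*S(-5, 12) = (102 - 33)*(-3/2 - ¼*(-5) - 5*12) = 69*(-3/2 + 5/4 - 60) = 69*(-241/4) = -16629/4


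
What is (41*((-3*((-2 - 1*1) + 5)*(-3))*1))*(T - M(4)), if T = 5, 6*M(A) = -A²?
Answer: 5658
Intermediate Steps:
M(A) = -A²/6 (M(A) = (-A²)/6 = -A²/6)
(41*((-3*((-2 - 1*1) + 5)*(-3))*1))*(T - M(4)) = (41*((-3*((-2 - 1*1) + 5)*(-3))*1))*(5 - (-1)*4²/6) = (41*((-3*((-2 - 1) + 5)*(-3))*1))*(5 - (-1)*16/6) = (41*((-3*(-3 + 5)*(-3))*1))*(5 - 1*(-8/3)) = (41*((-3*2*(-3))*1))*(5 + 8/3) = (41*(-6*(-3)*1))*(23/3) = (41*(18*1))*(23/3) = (41*18)*(23/3) = 738*(23/3) = 5658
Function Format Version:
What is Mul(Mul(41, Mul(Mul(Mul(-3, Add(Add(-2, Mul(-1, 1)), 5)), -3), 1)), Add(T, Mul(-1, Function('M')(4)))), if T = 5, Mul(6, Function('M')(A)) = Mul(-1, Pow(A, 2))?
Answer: 5658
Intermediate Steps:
Function('M')(A) = Mul(Rational(-1, 6), Pow(A, 2)) (Function('M')(A) = Mul(Rational(1, 6), Mul(-1, Pow(A, 2))) = Mul(Rational(-1, 6), Pow(A, 2)))
Mul(Mul(41, Mul(Mul(Mul(-3, Add(Add(-2, Mul(-1, 1)), 5)), -3), 1)), Add(T, Mul(-1, Function('M')(4)))) = Mul(Mul(41, Mul(Mul(Mul(-3, Add(Add(-2, Mul(-1, 1)), 5)), -3), 1)), Add(5, Mul(-1, Mul(Rational(-1, 6), Pow(4, 2))))) = Mul(Mul(41, Mul(Mul(Mul(-3, Add(Add(-2, -1), 5)), -3), 1)), Add(5, Mul(-1, Mul(Rational(-1, 6), 16)))) = Mul(Mul(41, Mul(Mul(Mul(-3, Add(-3, 5)), -3), 1)), Add(5, Mul(-1, Rational(-8, 3)))) = Mul(Mul(41, Mul(Mul(Mul(-3, 2), -3), 1)), Add(5, Rational(8, 3))) = Mul(Mul(41, Mul(Mul(-6, -3), 1)), Rational(23, 3)) = Mul(Mul(41, Mul(18, 1)), Rational(23, 3)) = Mul(Mul(41, 18), Rational(23, 3)) = Mul(738, Rational(23, 3)) = 5658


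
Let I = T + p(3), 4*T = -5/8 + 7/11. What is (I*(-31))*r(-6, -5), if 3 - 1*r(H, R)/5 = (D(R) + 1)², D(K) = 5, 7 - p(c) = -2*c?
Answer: 2128305/32 ≈ 66510.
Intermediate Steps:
p(c) = 7 + 2*c (p(c) = 7 - (-2)*c = 7 + 2*c)
T = 1/352 (T = (-5/8 + 7/11)/4 = (¼)*(1/88) = 1/352 ≈ 0.0028409)
r(H, R) = -165 (r(H, R) = 15 - 5*(5 + 1)² = 15 - 5*6² = 15 - 5*36 = 15 - 180 = -165)
I = 4577/352 (I = 1/352 + (7 + 2*3) = 1/352 + (7 + 6) = 1/352 + 13 = 4577/352 ≈ 13.003)
(I*(-31))*r(-6, -5) = ((4577/352)*(-31))*(-165) = -141887/352*(-165) = 2128305/32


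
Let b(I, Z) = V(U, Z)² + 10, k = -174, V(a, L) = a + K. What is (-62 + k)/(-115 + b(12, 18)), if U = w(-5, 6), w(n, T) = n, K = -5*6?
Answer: -59/280 ≈ -0.21071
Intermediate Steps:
K = -30
U = -5
V(a, L) = -30 + a (V(a, L) = a - 30 = -30 + a)
b(I, Z) = 1235 (b(I, Z) = (-30 - 5)² + 10 = (-35)² + 10 = 1225 + 10 = 1235)
(-62 + k)/(-115 + b(12, 18)) = (-62 - 174)/(-115 + 1235) = -236/1120 = -236*1/1120 = -59/280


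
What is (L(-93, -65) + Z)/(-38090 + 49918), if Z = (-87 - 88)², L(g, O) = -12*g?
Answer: 31741/11828 ≈ 2.6835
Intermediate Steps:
Z = 30625 (Z = (-175)² = 30625)
(L(-93, -65) + Z)/(-38090 + 49918) = (-12*(-93) + 30625)/(-38090 + 49918) = (1116 + 30625)/11828 = 31741*(1/11828) = 31741/11828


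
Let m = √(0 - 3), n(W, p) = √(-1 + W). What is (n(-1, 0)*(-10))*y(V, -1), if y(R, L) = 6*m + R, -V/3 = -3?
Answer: 60*√6 - 90*I*√2 ≈ 146.97 - 127.28*I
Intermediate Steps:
V = 9 (V = -3*(-3) = 9)
m = I*√3 (m = √(-3) = I*√3 ≈ 1.732*I)
y(R, L) = R + 6*I*√3 (y(R, L) = 6*(I*√3) + R = 6*I*√3 + R = R + 6*I*√3)
(n(-1, 0)*(-10))*y(V, -1) = (√(-1 - 1)*(-10))*(9 + 6*I*√3) = (√(-2)*(-10))*(9 + 6*I*√3) = ((I*√2)*(-10))*(9 + 6*I*√3) = (-10*I*√2)*(9 + 6*I*√3) = -10*I*√2*(9 + 6*I*√3)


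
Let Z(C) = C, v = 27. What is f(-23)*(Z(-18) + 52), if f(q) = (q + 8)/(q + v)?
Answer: -255/2 ≈ -127.50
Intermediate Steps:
f(q) = (8 + q)/(27 + q) (f(q) = (q + 8)/(q + 27) = (8 + q)/(27 + q))
f(-23)*(Z(-18) + 52) = ((8 - 23)/(27 - 23))*(-18 + 52) = (-15/4)*34 = ((¼)*(-15))*34 = -15/4*34 = -255/2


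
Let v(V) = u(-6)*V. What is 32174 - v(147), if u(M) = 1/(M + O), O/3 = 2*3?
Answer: 128647/4 ≈ 32162.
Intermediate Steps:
O = 18 (O = 3*(2*3) = 3*6 = 18)
u(M) = 1/(18 + M) (u(M) = 1/(M + 18) = 1/(18 + M))
v(V) = V/12 (v(V) = V/(18 - 6) = V/12)
32174 - v(147) = 32174 - 147/12 = 32174 - 1*49/4 = 32174 - 49/4 = 128647/4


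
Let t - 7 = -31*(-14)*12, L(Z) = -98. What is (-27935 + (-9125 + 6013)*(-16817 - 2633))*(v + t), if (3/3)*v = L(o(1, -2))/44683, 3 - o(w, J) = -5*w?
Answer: 14097924048612355/44683 ≈ 3.1551e+11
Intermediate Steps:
o(w, J) = 3 + 5*w (o(w, J) = 3 - (-5)*w = 3 + 5*w)
t = 5215 (t = 7 - 31*(-14)*12 = 7 + 434*12 = 7 + 5208 = 5215)
v = -98/44683 ≈ -0.0021932
(-27935 + (-9125 + 6013)*(-16817 - 2633))*(v + t) = (-27935 + (-9125 + 6013)*(-16817 - 2633))*(-98/44683 + 5215) = (-27935 - 3112*(-19450))*(233021747/44683) = (-27935 + 60528400)*(233021747/44683) = 60500465*(233021747/44683) = 14097924048612355/44683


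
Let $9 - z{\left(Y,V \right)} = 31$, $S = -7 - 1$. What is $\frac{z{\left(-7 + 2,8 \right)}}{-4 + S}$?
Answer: $\frac{11}{6} \approx 1.8333$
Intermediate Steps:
$S = -8$ ($S = -7 - 1 = -8$)
$z{\left(Y,V \right)} = -22$ ($z{\left(Y,V \right)} = 9 - 31 = -22$)
$\frac{z{\left(-7 + 2,8 \right)}}{-4 + S} = - \frac{22}{-4 - 8} = - \frac{22}{-12} = \left(-22\right) \left(- \frac{1}{12}\right) = \frac{11}{6}$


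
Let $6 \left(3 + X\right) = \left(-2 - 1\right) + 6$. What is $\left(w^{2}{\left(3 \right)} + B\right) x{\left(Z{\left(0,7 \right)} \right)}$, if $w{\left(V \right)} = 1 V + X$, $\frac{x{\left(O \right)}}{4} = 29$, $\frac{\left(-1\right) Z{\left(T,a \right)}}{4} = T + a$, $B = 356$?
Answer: $41325$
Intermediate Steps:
$Z{\left(T,a \right)} = - 4 T - 4 a$ ($Z{\left(T,a \right)} = - 4 \left(T + a\right) = - 4 T - 4 a$)
$X = - \frac{5}{2}$ ($X = -3 + \frac{\left(-2 - 1\right) + 6}{6} = -3 + \frac{-3 + 6}{6} = -3 + \frac{1}{6} \cdot 3 = -3 + \frac{1}{2} = - \frac{5}{2} \approx -2.5$)
$x{\left(O \right)} = 116$ ($x{\left(O \right)} = 4 \cdot 29 = 116$)
$w{\left(V \right)} = - \frac{5}{2} + V$ ($w{\left(V \right)} = 1 V - \frac{5}{2} = V - \frac{5}{2} = - \frac{5}{2} + V$)
$\left(w^{2}{\left(3 \right)} + B\right) x{\left(Z{\left(0,7 \right)} \right)} = \left(\left(- \frac{5}{2} + 3\right)^{2} + 356\right) 116 = \left(\left(\frac{1}{2}\right)^{2} + 356\right) 116 = \left(\frac{1}{4} + 356\right) 116 = \frac{1425}{4} \cdot 116 = 41325$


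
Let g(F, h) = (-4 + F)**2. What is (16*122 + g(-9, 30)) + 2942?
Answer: 5063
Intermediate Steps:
(16*122 + g(-9, 30)) + 2942 = (16*122 + (-4 - 9)**2) + 2942 = (1952 + (-13)**2) + 2942 = (1952 + 169) + 2942 = 2121 + 2942 = 5063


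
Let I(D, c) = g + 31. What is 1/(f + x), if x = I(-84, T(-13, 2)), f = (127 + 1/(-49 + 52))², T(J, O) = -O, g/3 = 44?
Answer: 9/147391 ≈ 6.1062e-5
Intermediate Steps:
g = 132 (g = 3*44 = 132)
f = 145924/9 (f = (127 + 1/3)² = (127 + ⅓)² = (382/3)² = 145924/9 ≈ 16214.)
I(D, c) = 163 (I(D, c) = 132 + 31 = 163)
x = 163
1/(f + x) = 1/(145924/9 + 163) = 1/(147391/9) = 9/147391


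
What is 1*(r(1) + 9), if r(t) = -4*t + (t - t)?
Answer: 5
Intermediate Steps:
r(t) = -4*t (r(t) = -4*t + 0 = -4*t)
1*(r(1) + 9) = 1*(-4*1 + 9) = 1*(-4 + 9) = 1*5 = 5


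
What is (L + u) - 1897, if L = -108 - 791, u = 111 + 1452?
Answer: -1233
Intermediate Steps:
u = 1563
L = -899
(L + u) - 1897 = (-899 + 1563) - 1897 = 664 - 1897 = -1233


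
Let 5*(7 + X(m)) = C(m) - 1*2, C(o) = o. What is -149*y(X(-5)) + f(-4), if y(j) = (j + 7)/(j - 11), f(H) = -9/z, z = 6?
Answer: -2377/194 ≈ -12.253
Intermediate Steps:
f(H) = -3/2 (f(H) = -9/6 = -9*⅙ = -3/2)
X(m) = -37/5 + m/5 (X(m) = -7 + (m - 1*2)/5 = -7 + (m - 2)/5 = -7 + (-2 + m)/5 = -7 + (-⅖ + m/5) = -37/5 + m/5)
y(j) = (7 + j)/(-11 + j)
-149*y(X(-5)) + f(-4) = -149*(7 + (-37/5 + (⅕)*(-5)))/(-11 + (-37/5 + (⅕)*(-5))) - 3/2 = -149*(7 + (-37/5 - 1))/(-11 + (-37/5 - 1)) - 3/2 = -149*(7 - 42/5)/(-11 - 42/5) - 3/2 = -149*(-7)/((-97/5)*5) - 3/2 = -(-745)*(-7)/(97*5) - 3/2 = -149*7/97 - 3/2 = -1043/97 - 3/2 = -2377/194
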